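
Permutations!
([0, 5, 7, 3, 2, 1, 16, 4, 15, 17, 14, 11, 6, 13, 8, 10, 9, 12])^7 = (1 5)(2 7 4)(6 9 12 16 17)(8 14 10 15)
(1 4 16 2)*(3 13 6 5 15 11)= (1 4 16 2)(3 13 6 5 15 11)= [0, 4, 1, 13, 16, 15, 5, 7, 8, 9, 10, 3, 12, 6, 14, 11, 2]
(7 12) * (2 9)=(2 9)(7 12)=[0, 1, 9, 3, 4, 5, 6, 12, 8, 2, 10, 11, 7]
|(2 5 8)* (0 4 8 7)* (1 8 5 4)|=|(0 1 8 2 4 5 7)|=7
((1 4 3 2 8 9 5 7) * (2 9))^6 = (9)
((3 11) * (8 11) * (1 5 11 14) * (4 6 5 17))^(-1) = (1 14 8 3 11 5 6 4 17)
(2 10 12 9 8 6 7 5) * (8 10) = (2 8 6 7 5)(9 10 12) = [0, 1, 8, 3, 4, 2, 7, 5, 6, 10, 12, 11, 9]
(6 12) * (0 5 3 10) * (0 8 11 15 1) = (0 5 3 10 8 11 15 1)(6 12) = [5, 0, 2, 10, 4, 3, 12, 7, 11, 9, 8, 15, 6, 13, 14, 1]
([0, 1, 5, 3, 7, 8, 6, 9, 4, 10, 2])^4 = (2 7 5 9 8 10 4)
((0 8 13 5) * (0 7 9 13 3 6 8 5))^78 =((0 5 7 9 13)(3 6 8))^78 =(0 9 5 13 7)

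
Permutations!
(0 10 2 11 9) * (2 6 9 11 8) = (11)(0 10 6 9)(2 8) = [10, 1, 8, 3, 4, 5, 9, 7, 2, 0, 6, 11]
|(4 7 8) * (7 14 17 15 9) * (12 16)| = 14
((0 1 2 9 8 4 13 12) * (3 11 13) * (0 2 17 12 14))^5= ((0 1 17 12 2 9 8 4 3 11 13 14))^5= (0 9 13 12 3 1 8 14 2 11 17 4)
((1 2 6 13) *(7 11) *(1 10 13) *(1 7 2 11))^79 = (1 7 6 2 11)(10 13)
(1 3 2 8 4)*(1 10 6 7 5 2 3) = (2 8 4 10 6 7 5) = [0, 1, 8, 3, 10, 2, 7, 5, 4, 9, 6]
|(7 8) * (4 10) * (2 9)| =|(2 9)(4 10)(7 8)| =2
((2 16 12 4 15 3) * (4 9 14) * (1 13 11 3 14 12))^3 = (1 3)(2 13)(9 12)(11 16)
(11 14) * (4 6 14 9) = [0, 1, 2, 3, 6, 5, 14, 7, 8, 4, 10, 9, 12, 13, 11] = (4 6 14 11 9)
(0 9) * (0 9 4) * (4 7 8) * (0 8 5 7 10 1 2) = (0 10 1 2)(4 8)(5 7) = [10, 2, 0, 3, 8, 7, 6, 5, 4, 9, 1]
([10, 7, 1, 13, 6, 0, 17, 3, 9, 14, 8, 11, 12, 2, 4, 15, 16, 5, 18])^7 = (18)(0 17 4 9 10 5 6 14 8)(1 3 2 7 13)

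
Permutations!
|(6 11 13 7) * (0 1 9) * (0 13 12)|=8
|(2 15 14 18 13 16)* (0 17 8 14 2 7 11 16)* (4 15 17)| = |(0 4 15 2 17 8 14 18 13)(7 11 16)| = 9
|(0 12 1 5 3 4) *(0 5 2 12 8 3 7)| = 6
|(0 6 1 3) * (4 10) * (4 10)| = 4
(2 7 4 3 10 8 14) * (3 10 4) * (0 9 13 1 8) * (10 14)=[9, 8, 7, 4, 14, 5, 6, 3, 10, 13, 0, 11, 12, 1, 2]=(0 9 13 1 8 10)(2 7 3 4 14)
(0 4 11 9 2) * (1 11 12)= (0 4 12 1 11 9 2)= [4, 11, 0, 3, 12, 5, 6, 7, 8, 2, 10, 9, 1]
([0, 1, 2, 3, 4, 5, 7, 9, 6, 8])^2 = (6 9)(7 8)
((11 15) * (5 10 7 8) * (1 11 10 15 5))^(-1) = (1 8 7 10 15 5 11)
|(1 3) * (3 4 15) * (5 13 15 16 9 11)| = |(1 4 16 9 11 5 13 15 3)| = 9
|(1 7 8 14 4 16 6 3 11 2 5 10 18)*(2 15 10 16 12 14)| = 12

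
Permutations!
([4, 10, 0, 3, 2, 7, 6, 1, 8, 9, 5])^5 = [2, 10, 4, 3, 0, 7, 6, 1, 8, 9, 5]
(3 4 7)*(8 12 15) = [0, 1, 2, 4, 7, 5, 6, 3, 12, 9, 10, 11, 15, 13, 14, 8] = (3 4 7)(8 12 15)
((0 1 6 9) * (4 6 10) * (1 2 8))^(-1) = ((0 2 8 1 10 4 6 9))^(-1) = (0 9 6 4 10 1 8 2)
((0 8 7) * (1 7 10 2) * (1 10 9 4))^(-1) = (0 7 1 4 9 8)(2 10)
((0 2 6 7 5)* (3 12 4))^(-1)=(0 5 7 6 2)(3 4 12)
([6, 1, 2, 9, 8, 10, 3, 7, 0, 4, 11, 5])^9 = (11)(0 9)(3 8)(4 6)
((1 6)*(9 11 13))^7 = (1 6)(9 11 13)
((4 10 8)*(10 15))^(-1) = ((4 15 10 8))^(-1) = (4 8 10 15)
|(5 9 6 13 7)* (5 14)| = |(5 9 6 13 7 14)| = 6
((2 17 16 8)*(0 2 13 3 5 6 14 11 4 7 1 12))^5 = (0 13 11)(1 16 6)(2 3 4)(5 7 17)(8 14 12)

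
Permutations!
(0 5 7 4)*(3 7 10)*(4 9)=(0 5 10 3 7 9 4)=[5, 1, 2, 7, 0, 10, 6, 9, 8, 4, 3]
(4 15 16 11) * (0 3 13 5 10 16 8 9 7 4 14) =(0 3 13 5 10 16 11 14)(4 15 8 9 7) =[3, 1, 2, 13, 15, 10, 6, 4, 9, 7, 16, 14, 12, 5, 0, 8, 11]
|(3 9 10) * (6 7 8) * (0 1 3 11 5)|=|(0 1 3 9 10 11 5)(6 7 8)|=21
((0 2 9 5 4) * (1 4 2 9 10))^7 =((0 9 5 2 10 1 4))^7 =(10)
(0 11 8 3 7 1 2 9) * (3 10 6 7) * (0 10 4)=(0 11 8 4)(1 2 9 10 6 7)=[11, 2, 9, 3, 0, 5, 7, 1, 4, 10, 6, 8]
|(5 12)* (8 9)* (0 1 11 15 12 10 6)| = 8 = |(0 1 11 15 12 5 10 6)(8 9)|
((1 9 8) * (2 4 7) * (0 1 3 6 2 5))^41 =((0 1 9 8 3 6 2 4 7 5))^41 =(0 1 9 8 3 6 2 4 7 5)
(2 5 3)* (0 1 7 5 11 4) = (0 1 7 5 3 2 11 4) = [1, 7, 11, 2, 0, 3, 6, 5, 8, 9, 10, 4]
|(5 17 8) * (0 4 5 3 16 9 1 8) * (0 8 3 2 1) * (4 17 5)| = 8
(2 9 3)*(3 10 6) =(2 9 10 6 3) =[0, 1, 9, 2, 4, 5, 3, 7, 8, 10, 6]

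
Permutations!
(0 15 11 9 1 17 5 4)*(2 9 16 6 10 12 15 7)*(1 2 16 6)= (0 7 16 1 17 5 4)(2 9)(6 10 12 15 11)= [7, 17, 9, 3, 0, 4, 10, 16, 8, 2, 12, 6, 15, 13, 14, 11, 1, 5]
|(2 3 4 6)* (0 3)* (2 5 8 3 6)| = 7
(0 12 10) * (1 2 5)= (0 12 10)(1 2 5)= [12, 2, 5, 3, 4, 1, 6, 7, 8, 9, 0, 11, 10]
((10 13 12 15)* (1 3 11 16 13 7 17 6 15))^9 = ((1 3 11 16 13 12)(6 15 10 7 17))^9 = (1 16)(3 13)(6 17 7 10 15)(11 12)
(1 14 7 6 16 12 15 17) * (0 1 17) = (17)(0 1 14 7 6 16 12 15) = [1, 14, 2, 3, 4, 5, 16, 6, 8, 9, 10, 11, 15, 13, 7, 0, 12, 17]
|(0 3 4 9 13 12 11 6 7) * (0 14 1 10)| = |(0 3 4 9 13 12 11 6 7 14 1 10)| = 12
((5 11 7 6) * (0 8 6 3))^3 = (0 5 3 6 7 8 11)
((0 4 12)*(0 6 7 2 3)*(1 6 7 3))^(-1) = ((0 4 12 7 2 1 6 3))^(-1) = (0 3 6 1 2 7 12 4)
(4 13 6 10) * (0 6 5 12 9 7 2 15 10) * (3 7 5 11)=(0 6)(2 15 10 4 13 11 3 7)(5 12 9)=[6, 1, 15, 7, 13, 12, 0, 2, 8, 5, 4, 3, 9, 11, 14, 10]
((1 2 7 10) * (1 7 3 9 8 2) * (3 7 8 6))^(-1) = (2 8 10 7)(3 6 9)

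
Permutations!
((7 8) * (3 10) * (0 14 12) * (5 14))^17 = ((0 5 14 12)(3 10)(7 8))^17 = (0 5 14 12)(3 10)(7 8)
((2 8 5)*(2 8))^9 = ((5 8))^9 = (5 8)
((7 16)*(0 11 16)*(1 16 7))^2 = ((0 11 7)(1 16))^2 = (16)(0 7 11)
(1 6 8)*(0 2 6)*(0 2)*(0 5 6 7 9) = [5, 2, 7, 3, 4, 6, 8, 9, 1, 0] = (0 5 6 8 1 2 7 9)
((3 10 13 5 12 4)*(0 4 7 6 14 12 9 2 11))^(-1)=((0 4 3 10 13 5 9 2 11)(6 14 12 7))^(-1)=(0 11 2 9 5 13 10 3 4)(6 7 12 14)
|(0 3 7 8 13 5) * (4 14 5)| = 8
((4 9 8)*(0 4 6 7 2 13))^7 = ((0 4 9 8 6 7 2 13))^7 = (0 13 2 7 6 8 9 4)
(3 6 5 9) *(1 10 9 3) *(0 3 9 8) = (0 3 6 5 9 1 10 8) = [3, 10, 2, 6, 4, 9, 5, 7, 0, 1, 8]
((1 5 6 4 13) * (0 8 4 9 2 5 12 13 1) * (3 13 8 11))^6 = ((0 11 3 13)(1 12 8 4)(2 5 6 9))^6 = (0 3)(1 8)(2 6)(4 12)(5 9)(11 13)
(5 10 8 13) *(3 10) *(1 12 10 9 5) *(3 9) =(1 12 10 8 13)(5 9) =[0, 12, 2, 3, 4, 9, 6, 7, 13, 5, 8, 11, 10, 1]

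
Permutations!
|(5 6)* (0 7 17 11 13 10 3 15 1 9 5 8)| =13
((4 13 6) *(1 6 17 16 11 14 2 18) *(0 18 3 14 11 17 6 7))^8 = (18)(2 14 3)(4 6 13)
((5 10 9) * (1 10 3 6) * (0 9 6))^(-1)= (0 3 5 9)(1 6 10)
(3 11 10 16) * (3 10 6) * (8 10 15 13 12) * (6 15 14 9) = [0, 1, 2, 11, 4, 5, 3, 7, 10, 6, 16, 15, 8, 12, 9, 13, 14] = (3 11 15 13 12 8 10 16 14 9 6)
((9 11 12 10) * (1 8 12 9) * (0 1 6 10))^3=(0 12 8 1)(6 10)(9 11)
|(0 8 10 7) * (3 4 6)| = 12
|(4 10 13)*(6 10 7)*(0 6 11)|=|(0 6 10 13 4 7 11)|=7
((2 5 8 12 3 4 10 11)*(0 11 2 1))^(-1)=(0 1 11)(2 10 4 3 12 8 5)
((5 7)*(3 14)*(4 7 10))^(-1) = (3 14)(4 10 5 7)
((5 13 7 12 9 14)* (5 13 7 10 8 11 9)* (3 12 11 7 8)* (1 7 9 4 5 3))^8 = (1 13 9 5 11)(4 7 10 14 8)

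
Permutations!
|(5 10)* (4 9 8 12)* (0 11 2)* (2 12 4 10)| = 6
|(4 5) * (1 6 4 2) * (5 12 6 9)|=12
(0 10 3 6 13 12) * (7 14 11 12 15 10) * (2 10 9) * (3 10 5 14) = (0 7 3 6 13 15 9 2 5 14 11 12) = [7, 1, 5, 6, 4, 14, 13, 3, 8, 2, 10, 12, 0, 15, 11, 9]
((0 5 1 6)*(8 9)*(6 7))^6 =(9)(0 5 1 7 6)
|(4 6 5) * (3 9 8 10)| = |(3 9 8 10)(4 6 5)| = 12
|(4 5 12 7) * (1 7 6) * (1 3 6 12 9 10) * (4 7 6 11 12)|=9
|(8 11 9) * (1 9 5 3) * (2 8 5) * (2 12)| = 4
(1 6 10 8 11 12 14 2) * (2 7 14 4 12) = [0, 6, 1, 3, 12, 5, 10, 14, 11, 9, 8, 2, 4, 13, 7] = (1 6 10 8 11 2)(4 12)(7 14)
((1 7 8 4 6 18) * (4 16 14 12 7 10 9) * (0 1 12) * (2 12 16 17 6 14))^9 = ((0 1 10 9 4 14)(2 12 7 8 17 6 18 16))^9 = (0 9)(1 4)(2 12 7 8 17 6 18 16)(10 14)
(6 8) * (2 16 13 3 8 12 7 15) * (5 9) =(2 16 13 3 8 6 12 7 15)(5 9) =[0, 1, 16, 8, 4, 9, 12, 15, 6, 5, 10, 11, 7, 3, 14, 2, 13]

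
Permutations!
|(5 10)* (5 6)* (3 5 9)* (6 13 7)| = 7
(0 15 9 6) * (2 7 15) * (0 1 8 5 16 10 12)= [2, 8, 7, 3, 4, 16, 1, 15, 5, 6, 12, 11, 0, 13, 14, 9, 10]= (0 2 7 15 9 6 1 8 5 16 10 12)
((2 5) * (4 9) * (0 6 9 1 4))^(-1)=(0 9 6)(1 4)(2 5)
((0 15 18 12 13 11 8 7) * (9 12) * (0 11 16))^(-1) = (0 16 13 12 9 18 15)(7 8 11)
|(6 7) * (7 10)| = 3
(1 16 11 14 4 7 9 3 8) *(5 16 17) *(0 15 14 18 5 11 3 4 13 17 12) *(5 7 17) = (0 15 14 13 5 16 3 8 1 12)(4 17 11 18 7 9) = [15, 12, 2, 8, 17, 16, 6, 9, 1, 4, 10, 18, 0, 5, 13, 14, 3, 11, 7]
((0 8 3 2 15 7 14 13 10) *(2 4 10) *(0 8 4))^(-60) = (15) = ((0 4 10 8 3)(2 15 7 14 13))^(-60)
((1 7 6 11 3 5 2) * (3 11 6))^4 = ((11)(1 7 3 5 2))^4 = (11)(1 2 5 3 7)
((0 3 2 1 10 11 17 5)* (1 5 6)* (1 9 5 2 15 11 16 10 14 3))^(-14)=((0 1 14 3 15 11 17 6 9 5)(10 16))^(-14)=(0 17 14 9 15)(1 6 3 5 11)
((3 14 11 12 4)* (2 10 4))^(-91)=((2 10 4 3 14 11 12))^(-91)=(14)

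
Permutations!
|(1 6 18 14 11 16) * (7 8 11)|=8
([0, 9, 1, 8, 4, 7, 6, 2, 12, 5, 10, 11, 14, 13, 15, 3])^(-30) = (15)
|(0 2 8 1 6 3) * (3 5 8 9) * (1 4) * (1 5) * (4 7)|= |(0 2 9 3)(1 6)(4 5 8 7)|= 4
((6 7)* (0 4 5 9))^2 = (0 5)(4 9)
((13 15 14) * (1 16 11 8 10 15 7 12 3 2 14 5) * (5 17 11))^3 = (2 7)(3 13)(8 17 10 11 15)(12 14)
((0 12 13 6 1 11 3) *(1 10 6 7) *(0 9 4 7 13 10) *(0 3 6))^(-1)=(13)(0 10 12)(1 7 4 9 3 6 11)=((13)(0 12 10)(1 11 6 3 9 4 7))^(-1)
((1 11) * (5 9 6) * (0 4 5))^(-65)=((0 4 5 9 6)(1 11))^(-65)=(1 11)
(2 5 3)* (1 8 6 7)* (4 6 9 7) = (1 8 9 7)(2 5 3)(4 6) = [0, 8, 5, 2, 6, 3, 4, 1, 9, 7]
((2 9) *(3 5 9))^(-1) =(2 9 5 3)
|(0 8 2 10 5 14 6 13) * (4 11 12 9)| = |(0 8 2 10 5 14 6 13)(4 11 12 9)| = 8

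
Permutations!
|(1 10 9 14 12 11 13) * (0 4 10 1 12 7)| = 6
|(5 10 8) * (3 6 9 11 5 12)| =8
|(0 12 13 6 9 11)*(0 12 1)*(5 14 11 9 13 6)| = 6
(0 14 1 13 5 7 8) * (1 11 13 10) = (0 14 11 13 5 7 8)(1 10) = [14, 10, 2, 3, 4, 7, 6, 8, 0, 9, 1, 13, 12, 5, 11]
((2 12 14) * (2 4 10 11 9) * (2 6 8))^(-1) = (2 8 6 9 11 10 4 14 12) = ((2 12 14 4 10 11 9 6 8))^(-1)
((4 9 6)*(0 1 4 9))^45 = (6 9)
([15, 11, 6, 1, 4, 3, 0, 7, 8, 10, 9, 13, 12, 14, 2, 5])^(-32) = (0 2 13 1 5)(3 15 6 14 11)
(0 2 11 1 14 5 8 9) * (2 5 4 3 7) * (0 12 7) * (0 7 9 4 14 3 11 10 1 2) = (14)(0 5 8 4 11 2 10 1 3 7)(9 12) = [5, 3, 10, 7, 11, 8, 6, 0, 4, 12, 1, 2, 9, 13, 14]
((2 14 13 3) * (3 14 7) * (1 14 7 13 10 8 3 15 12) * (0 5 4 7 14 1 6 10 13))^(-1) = (0 2 3 8 10 6 12 15 7 4 5)(13 14)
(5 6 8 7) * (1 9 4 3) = (1 9 4 3)(5 6 8 7) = [0, 9, 2, 1, 3, 6, 8, 5, 7, 4]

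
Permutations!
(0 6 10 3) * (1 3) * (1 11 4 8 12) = (0 6 10 11 4 8 12 1 3) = [6, 3, 2, 0, 8, 5, 10, 7, 12, 9, 11, 4, 1]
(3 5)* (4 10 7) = [0, 1, 2, 5, 10, 3, 6, 4, 8, 9, 7] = (3 5)(4 10 7)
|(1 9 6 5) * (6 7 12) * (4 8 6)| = 8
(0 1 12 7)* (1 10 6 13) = (0 10 6 13 1 12 7) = [10, 12, 2, 3, 4, 5, 13, 0, 8, 9, 6, 11, 7, 1]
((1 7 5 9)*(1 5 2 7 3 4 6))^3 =((1 3 4 6)(2 7)(5 9))^3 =(1 6 4 3)(2 7)(5 9)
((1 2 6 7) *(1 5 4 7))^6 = (7)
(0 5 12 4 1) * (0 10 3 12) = (0 5)(1 10 3 12 4) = [5, 10, 2, 12, 1, 0, 6, 7, 8, 9, 3, 11, 4]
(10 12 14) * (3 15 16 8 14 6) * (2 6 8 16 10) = [0, 1, 6, 15, 4, 5, 3, 7, 14, 9, 12, 11, 8, 13, 2, 10, 16] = (16)(2 6 3 15 10 12 8 14)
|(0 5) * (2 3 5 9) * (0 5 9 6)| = |(0 6)(2 3 9)| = 6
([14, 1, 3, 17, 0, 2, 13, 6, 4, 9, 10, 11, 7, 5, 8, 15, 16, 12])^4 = [0, 1, 7, 6, 4, 12, 3, 2, 8, 9, 10, 11, 5, 17, 14, 15, 16, 13]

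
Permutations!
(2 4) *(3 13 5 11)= [0, 1, 4, 13, 2, 11, 6, 7, 8, 9, 10, 3, 12, 5]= (2 4)(3 13 5 11)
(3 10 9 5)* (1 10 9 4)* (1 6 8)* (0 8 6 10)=[8, 0, 2, 9, 10, 3, 6, 7, 1, 5, 4]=(0 8 1)(3 9 5)(4 10)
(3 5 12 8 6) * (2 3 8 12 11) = (12)(2 3 5 11)(6 8) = [0, 1, 3, 5, 4, 11, 8, 7, 6, 9, 10, 2, 12]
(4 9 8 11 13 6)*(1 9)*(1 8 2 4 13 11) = (1 9 2 4 8)(6 13) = [0, 9, 4, 3, 8, 5, 13, 7, 1, 2, 10, 11, 12, 6]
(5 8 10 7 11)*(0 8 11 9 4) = (0 8 10 7 9 4)(5 11) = [8, 1, 2, 3, 0, 11, 6, 9, 10, 4, 7, 5]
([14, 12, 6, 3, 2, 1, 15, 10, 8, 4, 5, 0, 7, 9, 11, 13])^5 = (0 11 14)(2 4 9 13 15 6)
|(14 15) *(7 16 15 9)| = 5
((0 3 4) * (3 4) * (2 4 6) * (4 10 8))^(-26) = (0 8 2)(4 10 6)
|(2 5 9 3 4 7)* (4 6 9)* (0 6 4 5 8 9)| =|(0 6)(2 8 9 3 4 7)| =6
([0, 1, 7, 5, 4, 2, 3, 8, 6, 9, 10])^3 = [0, 1, 6, 7, 4, 8, 2, 3, 5, 9, 10]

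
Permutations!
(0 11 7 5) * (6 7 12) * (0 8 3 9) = (0 11 12 6 7 5 8 3 9) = [11, 1, 2, 9, 4, 8, 7, 5, 3, 0, 10, 12, 6]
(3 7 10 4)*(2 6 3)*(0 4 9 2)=(0 4)(2 6 3 7 10 9)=[4, 1, 6, 7, 0, 5, 3, 10, 8, 2, 9]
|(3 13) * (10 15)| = 2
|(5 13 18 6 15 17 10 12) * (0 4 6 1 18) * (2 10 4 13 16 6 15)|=6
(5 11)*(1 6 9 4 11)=(1 6 9 4 11 5)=[0, 6, 2, 3, 11, 1, 9, 7, 8, 4, 10, 5]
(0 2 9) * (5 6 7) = (0 2 9)(5 6 7) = [2, 1, 9, 3, 4, 6, 7, 5, 8, 0]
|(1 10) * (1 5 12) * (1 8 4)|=6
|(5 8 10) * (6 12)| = 6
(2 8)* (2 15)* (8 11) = (2 11 8 15) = [0, 1, 11, 3, 4, 5, 6, 7, 15, 9, 10, 8, 12, 13, 14, 2]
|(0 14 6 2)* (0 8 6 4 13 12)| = 15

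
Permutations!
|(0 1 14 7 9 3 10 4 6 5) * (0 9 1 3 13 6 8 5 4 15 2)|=30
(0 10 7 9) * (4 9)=(0 10 7 4 9)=[10, 1, 2, 3, 9, 5, 6, 4, 8, 0, 7]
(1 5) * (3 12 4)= (1 5)(3 12 4)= [0, 5, 2, 12, 3, 1, 6, 7, 8, 9, 10, 11, 4]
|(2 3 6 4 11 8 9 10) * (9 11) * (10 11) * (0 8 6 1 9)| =10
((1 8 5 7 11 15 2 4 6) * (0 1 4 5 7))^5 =((0 1 8 7 11 15 2 5)(4 6))^5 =(0 15 8 5 11 1 2 7)(4 6)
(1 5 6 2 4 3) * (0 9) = (0 9)(1 5 6 2 4 3) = [9, 5, 4, 1, 3, 6, 2, 7, 8, 0]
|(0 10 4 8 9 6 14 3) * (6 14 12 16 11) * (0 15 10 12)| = 35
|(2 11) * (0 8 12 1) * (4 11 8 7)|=8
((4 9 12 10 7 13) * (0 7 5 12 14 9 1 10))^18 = ((0 7 13 4 1 10 5 12)(9 14))^18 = (14)(0 13 1 5)(4 10 12 7)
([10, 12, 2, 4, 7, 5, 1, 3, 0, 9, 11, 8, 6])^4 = [0, 12, 2, 4, 7, 5, 1, 3, 8, 9, 10, 11, 6]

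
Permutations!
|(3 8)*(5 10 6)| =|(3 8)(5 10 6)| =6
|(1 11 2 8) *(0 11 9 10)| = |(0 11 2 8 1 9 10)| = 7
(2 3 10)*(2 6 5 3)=(3 10 6 5)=[0, 1, 2, 10, 4, 3, 5, 7, 8, 9, 6]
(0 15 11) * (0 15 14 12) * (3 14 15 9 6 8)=(0 15 11 9 6 8 3 14 12)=[15, 1, 2, 14, 4, 5, 8, 7, 3, 6, 10, 9, 0, 13, 12, 11]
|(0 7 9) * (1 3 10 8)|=12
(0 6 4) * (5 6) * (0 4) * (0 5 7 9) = (0 7 9)(5 6) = [7, 1, 2, 3, 4, 6, 5, 9, 8, 0]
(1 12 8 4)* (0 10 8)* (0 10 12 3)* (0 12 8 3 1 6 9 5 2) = (0 8 4 6 9 5 2)(3 12 10) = [8, 1, 0, 12, 6, 2, 9, 7, 4, 5, 3, 11, 10]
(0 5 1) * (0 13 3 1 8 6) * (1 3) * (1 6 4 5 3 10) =(0 3 10 1 13 6)(4 5 8) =[3, 13, 2, 10, 5, 8, 0, 7, 4, 9, 1, 11, 12, 6]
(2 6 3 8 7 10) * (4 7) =(2 6 3 8 4 7 10) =[0, 1, 6, 8, 7, 5, 3, 10, 4, 9, 2]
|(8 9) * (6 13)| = |(6 13)(8 9)| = 2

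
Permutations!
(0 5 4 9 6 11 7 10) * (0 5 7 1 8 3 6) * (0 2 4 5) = [7, 8, 4, 6, 9, 5, 11, 10, 3, 2, 0, 1] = (0 7 10)(1 8 3 6 11)(2 4 9)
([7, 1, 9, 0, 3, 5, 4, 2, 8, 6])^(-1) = [3, 1, 7, 4, 6, 5, 9, 0, 8, 2]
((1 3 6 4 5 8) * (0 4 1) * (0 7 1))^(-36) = ((0 4 5 8 7 1 3 6))^(-36) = (0 7)(1 4)(3 5)(6 8)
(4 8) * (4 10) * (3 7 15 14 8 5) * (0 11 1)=(0 11 1)(3 7 15 14 8 10 4 5)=[11, 0, 2, 7, 5, 3, 6, 15, 10, 9, 4, 1, 12, 13, 8, 14]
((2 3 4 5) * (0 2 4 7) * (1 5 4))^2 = (0 3)(2 7) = ((0 2 3 7)(1 5))^2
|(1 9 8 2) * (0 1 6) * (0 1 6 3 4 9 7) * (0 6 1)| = |(0 1 7 6)(2 3 4 9 8)| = 20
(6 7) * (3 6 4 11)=(3 6 7 4 11)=[0, 1, 2, 6, 11, 5, 7, 4, 8, 9, 10, 3]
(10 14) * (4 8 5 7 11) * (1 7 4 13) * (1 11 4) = [0, 7, 2, 3, 8, 1, 6, 4, 5, 9, 14, 13, 12, 11, 10] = (1 7 4 8 5)(10 14)(11 13)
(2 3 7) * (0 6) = (0 6)(2 3 7) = [6, 1, 3, 7, 4, 5, 0, 2]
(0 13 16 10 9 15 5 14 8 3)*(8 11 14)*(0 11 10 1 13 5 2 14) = (0 5 8 3 11)(1 13 16)(2 14 10 9 15) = [5, 13, 14, 11, 4, 8, 6, 7, 3, 15, 9, 0, 12, 16, 10, 2, 1]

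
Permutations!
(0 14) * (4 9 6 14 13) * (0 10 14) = (0 13 4 9 6)(10 14) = [13, 1, 2, 3, 9, 5, 0, 7, 8, 6, 14, 11, 12, 4, 10]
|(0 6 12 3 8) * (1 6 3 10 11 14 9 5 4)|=9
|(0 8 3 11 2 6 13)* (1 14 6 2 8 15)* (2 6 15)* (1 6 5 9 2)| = |(0 1 14 15 6 13)(2 5 9)(3 11 8)| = 6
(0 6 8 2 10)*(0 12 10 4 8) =(0 6)(2 4 8)(10 12) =[6, 1, 4, 3, 8, 5, 0, 7, 2, 9, 12, 11, 10]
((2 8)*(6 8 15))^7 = ((2 15 6 8))^7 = (2 8 6 15)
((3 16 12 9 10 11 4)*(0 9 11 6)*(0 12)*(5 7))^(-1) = (0 16 3 4 11 12 6 10 9)(5 7)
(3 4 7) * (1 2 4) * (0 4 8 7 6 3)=[4, 2, 8, 1, 6, 5, 3, 0, 7]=(0 4 6 3 1 2 8 7)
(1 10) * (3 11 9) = (1 10)(3 11 9) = [0, 10, 2, 11, 4, 5, 6, 7, 8, 3, 1, 9]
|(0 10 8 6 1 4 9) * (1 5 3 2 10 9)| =6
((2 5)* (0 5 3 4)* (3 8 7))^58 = (0 2 7 4 5 8 3)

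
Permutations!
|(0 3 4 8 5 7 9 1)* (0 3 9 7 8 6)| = |(0 9 1 3 4 6)(5 8)| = 6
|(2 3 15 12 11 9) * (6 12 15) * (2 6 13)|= 12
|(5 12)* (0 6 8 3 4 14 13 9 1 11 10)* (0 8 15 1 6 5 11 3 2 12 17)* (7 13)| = |(0 5 17)(1 3 4 14 7 13 9 6 15)(2 12 11 10 8)| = 45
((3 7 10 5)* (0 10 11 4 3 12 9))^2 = (0 5 9 10 12)(3 11)(4 7)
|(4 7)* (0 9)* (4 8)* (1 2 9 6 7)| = |(0 6 7 8 4 1 2 9)| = 8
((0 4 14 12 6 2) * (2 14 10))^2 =((0 4 10 2)(6 14 12))^2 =(0 10)(2 4)(6 12 14)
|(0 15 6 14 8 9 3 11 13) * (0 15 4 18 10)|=8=|(0 4 18 10)(3 11 13 15 6 14 8 9)|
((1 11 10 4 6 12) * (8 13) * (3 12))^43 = (1 11 10 4 6 3 12)(8 13)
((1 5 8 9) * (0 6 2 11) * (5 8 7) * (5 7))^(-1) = (0 11 2 6)(1 9 8) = ((0 6 2 11)(1 8 9))^(-1)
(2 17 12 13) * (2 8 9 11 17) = (8 9 11 17 12 13) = [0, 1, 2, 3, 4, 5, 6, 7, 9, 11, 10, 17, 13, 8, 14, 15, 16, 12]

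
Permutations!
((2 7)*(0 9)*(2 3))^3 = (0 9) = ((0 9)(2 7 3))^3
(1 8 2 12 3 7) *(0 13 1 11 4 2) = (0 13 1 8)(2 12 3 7 11 4) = [13, 8, 12, 7, 2, 5, 6, 11, 0, 9, 10, 4, 3, 1]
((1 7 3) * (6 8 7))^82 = (1 8 3 6 7)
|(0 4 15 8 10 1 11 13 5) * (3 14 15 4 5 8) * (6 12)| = 30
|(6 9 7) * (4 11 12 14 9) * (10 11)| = |(4 10 11 12 14 9 7 6)| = 8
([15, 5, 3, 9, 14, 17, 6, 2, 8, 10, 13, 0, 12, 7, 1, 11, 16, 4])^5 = (17)(0 11 15)(2 7 13 10 9 3)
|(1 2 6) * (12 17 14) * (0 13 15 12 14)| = |(0 13 15 12 17)(1 2 6)| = 15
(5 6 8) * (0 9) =(0 9)(5 6 8) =[9, 1, 2, 3, 4, 6, 8, 7, 5, 0]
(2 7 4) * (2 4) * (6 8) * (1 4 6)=(1 4 6 8)(2 7)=[0, 4, 7, 3, 6, 5, 8, 2, 1]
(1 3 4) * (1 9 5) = (1 3 4 9 5) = [0, 3, 2, 4, 9, 1, 6, 7, 8, 5]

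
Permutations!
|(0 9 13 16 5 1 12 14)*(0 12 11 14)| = |(0 9 13 16 5 1 11 14 12)| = 9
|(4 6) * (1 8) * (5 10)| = 2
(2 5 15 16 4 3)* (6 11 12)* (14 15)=[0, 1, 5, 2, 3, 14, 11, 7, 8, 9, 10, 12, 6, 13, 15, 16, 4]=(2 5 14 15 16 4 3)(6 11 12)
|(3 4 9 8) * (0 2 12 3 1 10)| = |(0 2 12 3 4 9 8 1 10)| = 9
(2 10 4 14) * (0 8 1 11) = [8, 11, 10, 3, 14, 5, 6, 7, 1, 9, 4, 0, 12, 13, 2] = (0 8 1 11)(2 10 4 14)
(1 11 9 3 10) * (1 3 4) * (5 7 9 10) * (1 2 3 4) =(1 11 10 4 2 3 5 7 9) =[0, 11, 3, 5, 2, 7, 6, 9, 8, 1, 4, 10]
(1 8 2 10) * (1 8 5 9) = (1 5 9)(2 10 8) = [0, 5, 10, 3, 4, 9, 6, 7, 2, 1, 8]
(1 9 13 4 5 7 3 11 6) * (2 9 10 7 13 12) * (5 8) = (1 10 7 3 11 6)(2 9 12)(4 8 5 13) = [0, 10, 9, 11, 8, 13, 1, 3, 5, 12, 7, 6, 2, 4]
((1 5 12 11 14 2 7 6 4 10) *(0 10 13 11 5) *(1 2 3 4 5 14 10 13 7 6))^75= ((0 13 11 10 2 6 5 12 14 3 4 7 1))^75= (0 4 12 2 13 7 14 6 11 1 3 5 10)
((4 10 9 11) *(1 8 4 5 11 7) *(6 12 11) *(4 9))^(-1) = ((1 8 9 7)(4 10)(5 6 12 11))^(-1) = (1 7 9 8)(4 10)(5 11 12 6)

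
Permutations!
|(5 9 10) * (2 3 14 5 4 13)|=8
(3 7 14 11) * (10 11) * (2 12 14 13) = (2 12 14 10 11 3 7 13) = [0, 1, 12, 7, 4, 5, 6, 13, 8, 9, 11, 3, 14, 2, 10]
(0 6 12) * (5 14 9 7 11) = (0 6 12)(5 14 9 7 11) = [6, 1, 2, 3, 4, 14, 12, 11, 8, 7, 10, 5, 0, 13, 9]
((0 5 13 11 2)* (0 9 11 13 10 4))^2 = (13)(0 10)(2 11 9)(4 5)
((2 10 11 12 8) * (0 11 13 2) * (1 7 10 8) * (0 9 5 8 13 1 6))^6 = ((0 11 12 6)(1 7 10)(2 13)(5 8 9))^6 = (13)(0 12)(6 11)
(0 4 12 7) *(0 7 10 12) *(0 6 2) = (0 4 6 2)(10 12) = [4, 1, 0, 3, 6, 5, 2, 7, 8, 9, 12, 11, 10]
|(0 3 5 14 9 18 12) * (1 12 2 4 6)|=|(0 3 5 14 9 18 2 4 6 1 12)|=11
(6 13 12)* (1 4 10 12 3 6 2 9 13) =(1 4 10 12 2 9 13 3 6) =[0, 4, 9, 6, 10, 5, 1, 7, 8, 13, 12, 11, 2, 3]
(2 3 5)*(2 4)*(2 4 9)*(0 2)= (0 2 3 5 9)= [2, 1, 3, 5, 4, 9, 6, 7, 8, 0]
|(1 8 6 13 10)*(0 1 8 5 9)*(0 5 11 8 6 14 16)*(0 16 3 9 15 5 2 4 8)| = |(16)(0 1 11)(2 4 8 14 3 9)(5 15)(6 13 10)| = 6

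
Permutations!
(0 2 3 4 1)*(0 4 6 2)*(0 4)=(0 4 1)(2 3 6)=[4, 0, 3, 6, 1, 5, 2]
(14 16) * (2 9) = (2 9)(14 16) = [0, 1, 9, 3, 4, 5, 6, 7, 8, 2, 10, 11, 12, 13, 16, 15, 14]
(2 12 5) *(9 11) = [0, 1, 12, 3, 4, 2, 6, 7, 8, 11, 10, 9, 5] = (2 12 5)(9 11)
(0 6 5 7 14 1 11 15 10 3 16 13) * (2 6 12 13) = (0 12 13)(1 11 15 10 3 16 2 6 5 7 14) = [12, 11, 6, 16, 4, 7, 5, 14, 8, 9, 3, 15, 13, 0, 1, 10, 2]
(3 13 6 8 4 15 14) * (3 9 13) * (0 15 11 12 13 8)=(0 15 14 9 8 4 11 12 13 6)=[15, 1, 2, 3, 11, 5, 0, 7, 4, 8, 10, 12, 13, 6, 9, 14]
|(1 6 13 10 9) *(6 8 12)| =|(1 8 12 6 13 10 9)| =7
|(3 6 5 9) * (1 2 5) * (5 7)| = 7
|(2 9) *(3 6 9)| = 4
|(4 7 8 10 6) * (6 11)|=|(4 7 8 10 11 6)|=6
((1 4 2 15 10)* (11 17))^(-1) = (1 10 15 2 4)(11 17)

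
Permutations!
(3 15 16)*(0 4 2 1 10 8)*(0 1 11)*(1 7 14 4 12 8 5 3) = (0 12 8 7 14 4 2 11)(1 10 5 3 15 16) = [12, 10, 11, 15, 2, 3, 6, 14, 7, 9, 5, 0, 8, 13, 4, 16, 1]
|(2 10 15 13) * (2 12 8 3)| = |(2 10 15 13 12 8 3)| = 7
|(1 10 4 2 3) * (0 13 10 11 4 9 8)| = |(0 13 10 9 8)(1 11 4 2 3)| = 5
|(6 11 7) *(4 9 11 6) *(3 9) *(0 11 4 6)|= |(0 11 7 6)(3 9 4)|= 12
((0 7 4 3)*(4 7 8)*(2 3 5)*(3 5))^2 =(0 4)(3 8) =((0 8 4 3)(2 5))^2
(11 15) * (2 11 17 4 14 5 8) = (2 11 15 17 4 14 5 8) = [0, 1, 11, 3, 14, 8, 6, 7, 2, 9, 10, 15, 12, 13, 5, 17, 16, 4]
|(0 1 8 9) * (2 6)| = 4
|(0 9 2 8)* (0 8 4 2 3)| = |(0 9 3)(2 4)| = 6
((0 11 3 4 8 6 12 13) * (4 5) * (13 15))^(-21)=(0 13 15 12 6 8 4 5 3 11)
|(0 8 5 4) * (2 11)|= 4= |(0 8 5 4)(2 11)|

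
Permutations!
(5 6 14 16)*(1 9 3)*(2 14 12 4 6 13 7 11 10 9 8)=(1 8 2 14 16 5 13 7 11 10 9 3)(4 6 12)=[0, 8, 14, 1, 6, 13, 12, 11, 2, 3, 9, 10, 4, 7, 16, 15, 5]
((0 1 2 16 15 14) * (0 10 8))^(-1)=((0 1 2 16 15 14 10 8))^(-1)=(0 8 10 14 15 16 2 1)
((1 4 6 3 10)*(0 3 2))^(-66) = ((0 3 10 1 4 6 2))^(-66) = (0 4 3 6 10 2 1)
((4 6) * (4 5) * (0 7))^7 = (0 7)(4 6 5)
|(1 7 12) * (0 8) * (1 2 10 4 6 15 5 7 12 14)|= |(0 8)(1 12 2 10 4 6 15 5 7 14)|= 10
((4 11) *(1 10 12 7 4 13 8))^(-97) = (1 8 13 11 4 7 12 10)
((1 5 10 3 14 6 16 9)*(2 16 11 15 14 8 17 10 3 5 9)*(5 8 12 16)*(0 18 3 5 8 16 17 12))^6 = ((0 18 3)(1 9)(2 8 12 17 10 16)(6 11 15 14))^6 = (18)(6 15)(11 14)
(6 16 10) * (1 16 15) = (1 16 10 6 15) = [0, 16, 2, 3, 4, 5, 15, 7, 8, 9, 6, 11, 12, 13, 14, 1, 10]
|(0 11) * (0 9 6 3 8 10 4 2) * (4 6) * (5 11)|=|(0 5 11 9 4 2)(3 8 10 6)|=12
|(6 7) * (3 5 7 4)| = 5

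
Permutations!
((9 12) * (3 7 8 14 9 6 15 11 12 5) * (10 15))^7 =(3 7 8 14 9 5)(6 15 12 10 11)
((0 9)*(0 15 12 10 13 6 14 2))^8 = (0 2 14 6 13 10 12 15 9)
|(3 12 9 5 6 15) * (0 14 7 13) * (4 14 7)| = |(0 7 13)(3 12 9 5 6 15)(4 14)| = 6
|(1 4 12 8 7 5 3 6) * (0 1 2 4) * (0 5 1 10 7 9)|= |(0 10 7 1 5 3 6 2 4 12 8 9)|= 12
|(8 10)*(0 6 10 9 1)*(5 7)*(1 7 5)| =|(0 6 10 8 9 7 1)| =7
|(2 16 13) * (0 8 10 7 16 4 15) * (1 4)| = 10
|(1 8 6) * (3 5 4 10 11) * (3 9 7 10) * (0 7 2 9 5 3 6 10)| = 14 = |(0 7)(1 8 10 11 5 4 6)(2 9)|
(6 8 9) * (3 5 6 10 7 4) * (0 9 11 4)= (0 9 10 7)(3 5 6 8 11 4)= [9, 1, 2, 5, 3, 6, 8, 0, 11, 10, 7, 4]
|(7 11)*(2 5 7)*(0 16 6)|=|(0 16 6)(2 5 7 11)|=12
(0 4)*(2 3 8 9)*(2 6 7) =[4, 1, 3, 8, 0, 5, 7, 2, 9, 6] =(0 4)(2 3 8 9 6 7)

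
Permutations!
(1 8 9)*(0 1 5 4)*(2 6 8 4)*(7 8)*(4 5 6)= [1, 5, 4, 3, 0, 2, 7, 8, 9, 6]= (0 1 5 2 4)(6 7 8 9)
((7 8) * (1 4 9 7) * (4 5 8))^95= (1 8 5)(4 7 9)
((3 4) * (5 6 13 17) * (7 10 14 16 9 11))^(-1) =((3 4)(5 6 13 17)(7 10 14 16 9 11))^(-1) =(3 4)(5 17 13 6)(7 11 9 16 14 10)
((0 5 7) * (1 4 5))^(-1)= ((0 1 4 5 7))^(-1)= (0 7 5 4 1)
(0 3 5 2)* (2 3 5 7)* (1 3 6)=[5, 3, 0, 7, 4, 6, 1, 2]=(0 5 6 1 3 7 2)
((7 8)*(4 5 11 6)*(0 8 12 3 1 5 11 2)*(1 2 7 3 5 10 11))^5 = (0 8 3 2)(5 12 7)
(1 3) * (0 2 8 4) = [2, 3, 8, 1, 0, 5, 6, 7, 4] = (0 2 8 4)(1 3)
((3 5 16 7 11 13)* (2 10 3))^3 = (2 5 11 10 16 13 3 7)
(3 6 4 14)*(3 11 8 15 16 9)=(3 6 4 14 11 8 15 16 9)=[0, 1, 2, 6, 14, 5, 4, 7, 15, 3, 10, 8, 12, 13, 11, 16, 9]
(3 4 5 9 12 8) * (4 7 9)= (3 7 9 12 8)(4 5)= [0, 1, 2, 7, 5, 4, 6, 9, 3, 12, 10, 11, 8]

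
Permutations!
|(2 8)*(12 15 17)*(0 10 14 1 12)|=14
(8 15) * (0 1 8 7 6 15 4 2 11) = (0 1 8 4 2 11)(6 15 7) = [1, 8, 11, 3, 2, 5, 15, 6, 4, 9, 10, 0, 12, 13, 14, 7]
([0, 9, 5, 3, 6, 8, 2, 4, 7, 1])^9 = (1 9)(2 7)(4 5)(6 8)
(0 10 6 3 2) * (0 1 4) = [10, 4, 1, 2, 0, 5, 3, 7, 8, 9, 6] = (0 10 6 3 2 1 4)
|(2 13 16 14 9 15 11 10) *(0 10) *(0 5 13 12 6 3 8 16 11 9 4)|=30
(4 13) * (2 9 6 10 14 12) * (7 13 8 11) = (2 9 6 10 14 12)(4 8 11 7 13) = [0, 1, 9, 3, 8, 5, 10, 13, 11, 6, 14, 7, 2, 4, 12]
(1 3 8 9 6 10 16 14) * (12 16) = (1 3 8 9 6 10 12 16 14) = [0, 3, 2, 8, 4, 5, 10, 7, 9, 6, 12, 11, 16, 13, 1, 15, 14]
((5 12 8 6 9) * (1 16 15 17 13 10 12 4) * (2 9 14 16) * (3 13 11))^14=(1 4 5 9 2)(3 12 14 17 13 8 16 11 10 6 15)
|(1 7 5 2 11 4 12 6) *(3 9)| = |(1 7 5 2 11 4 12 6)(3 9)| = 8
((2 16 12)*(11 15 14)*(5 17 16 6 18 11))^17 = (2 17 15 6 16 14 18 12 5 11)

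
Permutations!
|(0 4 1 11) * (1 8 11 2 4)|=|(0 1 2 4 8 11)|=6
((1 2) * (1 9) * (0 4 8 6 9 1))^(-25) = ((0 4 8 6 9)(1 2))^(-25) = (9)(1 2)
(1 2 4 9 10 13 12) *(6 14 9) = (1 2 4 6 14 9 10 13 12) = [0, 2, 4, 3, 6, 5, 14, 7, 8, 10, 13, 11, 1, 12, 9]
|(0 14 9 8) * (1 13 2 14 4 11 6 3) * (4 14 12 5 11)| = |(0 14 9 8)(1 13 2 12 5 11 6 3)| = 8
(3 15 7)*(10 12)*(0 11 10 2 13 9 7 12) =[11, 1, 13, 15, 4, 5, 6, 3, 8, 7, 0, 10, 2, 9, 14, 12] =(0 11 10)(2 13 9 7 3 15 12)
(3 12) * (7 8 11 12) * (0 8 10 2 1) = [8, 0, 1, 7, 4, 5, 6, 10, 11, 9, 2, 12, 3] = (0 8 11 12 3 7 10 2 1)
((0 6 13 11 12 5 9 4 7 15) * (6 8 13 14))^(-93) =(0 4 12 8 7 5 13 15 9 11)(6 14)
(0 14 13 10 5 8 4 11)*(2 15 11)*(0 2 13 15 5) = [14, 1, 5, 3, 13, 8, 6, 7, 4, 9, 0, 2, 12, 10, 15, 11] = (0 14 15 11 2 5 8 4 13 10)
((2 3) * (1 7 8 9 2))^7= ((1 7 8 9 2 3))^7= (1 7 8 9 2 3)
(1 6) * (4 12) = (1 6)(4 12) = [0, 6, 2, 3, 12, 5, 1, 7, 8, 9, 10, 11, 4]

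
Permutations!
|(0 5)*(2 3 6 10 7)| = 10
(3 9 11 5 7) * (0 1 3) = (0 1 3 9 11 5 7) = [1, 3, 2, 9, 4, 7, 6, 0, 8, 11, 10, 5]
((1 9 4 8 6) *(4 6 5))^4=((1 9 6)(4 8 5))^4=(1 9 6)(4 8 5)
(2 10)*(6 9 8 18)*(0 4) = (0 4)(2 10)(6 9 8 18) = [4, 1, 10, 3, 0, 5, 9, 7, 18, 8, 2, 11, 12, 13, 14, 15, 16, 17, 6]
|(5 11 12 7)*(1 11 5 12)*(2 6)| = 2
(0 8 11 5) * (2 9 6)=(0 8 11 5)(2 9 6)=[8, 1, 9, 3, 4, 0, 2, 7, 11, 6, 10, 5]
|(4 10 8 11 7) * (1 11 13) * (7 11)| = |(1 7 4 10 8 13)| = 6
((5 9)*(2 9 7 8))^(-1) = ((2 9 5 7 8))^(-1) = (2 8 7 5 9)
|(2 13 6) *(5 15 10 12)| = |(2 13 6)(5 15 10 12)| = 12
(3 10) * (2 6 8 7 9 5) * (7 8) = [0, 1, 6, 10, 4, 2, 7, 9, 8, 5, 3] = (2 6 7 9 5)(3 10)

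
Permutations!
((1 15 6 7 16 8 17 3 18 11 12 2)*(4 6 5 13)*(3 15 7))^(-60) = ((1 7 16 8 17 15 5 13 4 6 3 18 11 12 2))^(-60) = (18)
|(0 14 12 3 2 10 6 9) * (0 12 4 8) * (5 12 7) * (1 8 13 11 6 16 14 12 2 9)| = 16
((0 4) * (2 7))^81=(0 4)(2 7)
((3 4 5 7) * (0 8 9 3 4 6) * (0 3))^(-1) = (0 9 8)(3 6)(4 7 5)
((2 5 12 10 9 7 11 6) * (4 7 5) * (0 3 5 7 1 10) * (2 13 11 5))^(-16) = ((0 3 2 4 1 10 9 7 5 12)(6 13 11))^(-16) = (0 1 5 2 9)(3 10 12 4 7)(6 11 13)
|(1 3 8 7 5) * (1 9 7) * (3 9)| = |(1 9 7 5 3 8)| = 6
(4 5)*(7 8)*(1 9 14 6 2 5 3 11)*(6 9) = (1 6 2 5 4 3 11)(7 8)(9 14) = [0, 6, 5, 11, 3, 4, 2, 8, 7, 14, 10, 1, 12, 13, 9]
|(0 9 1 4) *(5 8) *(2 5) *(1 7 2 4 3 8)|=|(0 9 7 2 5 1 3 8 4)|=9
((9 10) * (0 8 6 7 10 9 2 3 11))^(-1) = (0 11 3 2 10 7 6 8)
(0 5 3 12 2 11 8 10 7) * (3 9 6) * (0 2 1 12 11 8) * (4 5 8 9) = [8, 12, 9, 11, 5, 4, 3, 2, 10, 6, 7, 0, 1] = (0 8 10 7 2 9 6 3 11)(1 12)(4 5)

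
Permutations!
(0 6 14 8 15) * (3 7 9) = (0 6 14 8 15)(3 7 9) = [6, 1, 2, 7, 4, 5, 14, 9, 15, 3, 10, 11, 12, 13, 8, 0]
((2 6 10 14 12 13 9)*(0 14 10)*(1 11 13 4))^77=((0 14 12 4 1 11 13 9 2 6))^77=(0 9 1 14 2 11 12 6 13 4)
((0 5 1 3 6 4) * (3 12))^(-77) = (12)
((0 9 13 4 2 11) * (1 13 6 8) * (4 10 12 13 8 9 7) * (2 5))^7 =(0 7 4 5 2 11)(1 8)(6 9)(10 12 13)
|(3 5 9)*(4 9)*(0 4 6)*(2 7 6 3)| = 6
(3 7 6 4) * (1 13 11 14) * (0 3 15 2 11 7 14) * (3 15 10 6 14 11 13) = [15, 3, 13, 11, 10, 5, 4, 14, 8, 9, 6, 0, 12, 7, 1, 2] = (0 15 2 13 7 14 1 3 11)(4 10 6)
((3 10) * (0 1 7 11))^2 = ((0 1 7 11)(3 10))^2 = (0 7)(1 11)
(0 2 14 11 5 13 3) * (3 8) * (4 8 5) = [2, 1, 14, 0, 8, 13, 6, 7, 3, 9, 10, 4, 12, 5, 11] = (0 2 14 11 4 8 3)(5 13)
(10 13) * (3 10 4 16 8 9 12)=(3 10 13 4 16 8 9 12)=[0, 1, 2, 10, 16, 5, 6, 7, 9, 12, 13, 11, 3, 4, 14, 15, 8]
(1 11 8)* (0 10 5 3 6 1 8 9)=(0 10 5 3 6 1 11 9)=[10, 11, 2, 6, 4, 3, 1, 7, 8, 0, 5, 9]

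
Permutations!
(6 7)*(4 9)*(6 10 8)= (4 9)(6 7 10 8)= [0, 1, 2, 3, 9, 5, 7, 10, 6, 4, 8]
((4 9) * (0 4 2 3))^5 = (9)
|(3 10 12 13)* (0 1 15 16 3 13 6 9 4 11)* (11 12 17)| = |(0 1 15 16 3 10 17 11)(4 12 6 9)| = 8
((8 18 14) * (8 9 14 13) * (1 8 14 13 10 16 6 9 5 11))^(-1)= (1 11 5 14 13 9 6 16 10 18 8)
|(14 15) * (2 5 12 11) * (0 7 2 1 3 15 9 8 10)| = |(0 7 2 5 12 11 1 3 15 14 9 8 10)| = 13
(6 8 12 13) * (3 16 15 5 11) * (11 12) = (3 16 15 5 12 13 6 8 11) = [0, 1, 2, 16, 4, 12, 8, 7, 11, 9, 10, 3, 13, 6, 14, 5, 15]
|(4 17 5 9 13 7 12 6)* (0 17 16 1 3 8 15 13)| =|(0 17 5 9)(1 3 8 15 13 7 12 6 4 16)| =20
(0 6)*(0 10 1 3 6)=(1 3 6 10)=[0, 3, 2, 6, 4, 5, 10, 7, 8, 9, 1]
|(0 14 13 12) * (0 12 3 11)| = |(0 14 13 3 11)| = 5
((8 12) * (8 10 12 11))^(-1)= (8 11)(10 12)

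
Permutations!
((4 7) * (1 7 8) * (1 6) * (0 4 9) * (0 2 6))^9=((0 4 8)(1 7 9 2 6))^9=(1 6 2 9 7)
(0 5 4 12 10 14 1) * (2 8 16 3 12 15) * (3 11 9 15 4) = (0 5 3 12 10 14 1)(2 8 16 11 9 15) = [5, 0, 8, 12, 4, 3, 6, 7, 16, 15, 14, 9, 10, 13, 1, 2, 11]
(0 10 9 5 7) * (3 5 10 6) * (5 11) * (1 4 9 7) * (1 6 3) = (0 3 11 5 6 1 4 9 10 7) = [3, 4, 2, 11, 9, 6, 1, 0, 8, 10, 7, 5]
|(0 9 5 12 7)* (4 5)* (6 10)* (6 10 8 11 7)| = 9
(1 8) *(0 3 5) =(0 3 5)(1 8) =[3, 8, 2, 5, 4, 0, 6, 7, 1]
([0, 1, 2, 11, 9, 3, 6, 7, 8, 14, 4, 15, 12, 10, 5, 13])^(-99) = [0, 1, 2, 3, 4, 5, 6, 7, 8, 9, 10, 11, 12, 13, 14, 15]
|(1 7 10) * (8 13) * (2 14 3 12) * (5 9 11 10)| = 12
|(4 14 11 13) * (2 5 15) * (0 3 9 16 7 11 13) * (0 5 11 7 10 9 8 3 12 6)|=|(0 12 6)(2 11 5 15)(3 8)(4 14 13)(9 16 10)|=12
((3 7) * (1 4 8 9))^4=(9)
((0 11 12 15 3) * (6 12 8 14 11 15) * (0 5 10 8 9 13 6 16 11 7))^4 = (0 10)(3 14)(5 7)(6 9 16)(8 15)(11 12 13)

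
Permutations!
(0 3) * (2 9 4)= (0 3)(2 9 4)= [3, 1, 9, 0, 2, 5, 6, 7, 8, 4]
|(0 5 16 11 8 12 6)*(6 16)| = 12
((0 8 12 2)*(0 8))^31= ((2 8 12))^31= (2 8 12)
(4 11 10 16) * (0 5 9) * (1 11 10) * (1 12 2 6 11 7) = (0 5 9)(1 7)(2 6 11 12)(4 10 16) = [5, 7, 6, 3, 10, 9, 11, 1, 8, 0, 16, 12, 2, 13, 14, 15, 4]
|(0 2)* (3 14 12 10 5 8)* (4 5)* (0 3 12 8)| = 9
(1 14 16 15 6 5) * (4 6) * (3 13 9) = [0, 14, 2, 13, 6, 1, 5, 7, 8, 3, 10, 11, 12, 9, 16, 4, 15] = (1 14 16 15 4 6 5)(3 13 9)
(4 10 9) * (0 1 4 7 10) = (0 1 4)(7 10 9) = [1, 4, 2, 3, 0, 5, 6, 10, 8, 7, 9]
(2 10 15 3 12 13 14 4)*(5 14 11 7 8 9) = [0, 1, 10, 12, 2, 14, 6, 8, 9, 5, 15, 7, 13, 11, 4, 3] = (2 10 15 3 12 13 11 7 8 9 5 14 4)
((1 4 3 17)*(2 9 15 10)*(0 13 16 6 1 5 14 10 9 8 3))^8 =((0 13 16 6 1 4)(2 8 3 17 5 14 10)(9 15))^8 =(0 16 1)(2 8 3 17 5 14 10)(4 13 6)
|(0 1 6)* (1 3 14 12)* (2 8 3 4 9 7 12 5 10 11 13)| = |(0 4 9 7 12 1 6)(2 8 3 14 5 10 11 13)| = 56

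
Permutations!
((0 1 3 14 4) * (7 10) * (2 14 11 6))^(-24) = (14) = ((0 1 3 11 6 2 14 4)(7 10))^(-24)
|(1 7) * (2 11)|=|(1 7)(2 11)|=2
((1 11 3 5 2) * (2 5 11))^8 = (11)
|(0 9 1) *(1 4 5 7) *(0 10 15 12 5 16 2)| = |(0 9 4 16 2)(1 10 15 12 5 7)| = 30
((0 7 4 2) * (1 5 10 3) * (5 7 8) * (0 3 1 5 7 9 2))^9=(0 8 7 4)(1 3)(2 10)(5 9)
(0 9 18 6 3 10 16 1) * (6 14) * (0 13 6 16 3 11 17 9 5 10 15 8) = (0 5 10 3 15 8)(1 13 6 11 17 9 18 14 16) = [5, 13, 2, 15, 4, 10, 11, 7, 0, 18, 3, 17, 12, 6, 16, 8, 1, 9, 14]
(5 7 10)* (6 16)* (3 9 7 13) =(3 9 7 10 5 13)(6 16) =[0, 1, 2, 9, 4, 13, 16, 10, 8, 7, 5, 11, 12, 3, 14, 15, 6]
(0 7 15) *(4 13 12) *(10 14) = (0 7 15)(4 13 12)(10 14) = [7, 1, 2, 3, 13, 5, 6, 15, 8, 9, 14, 11, 4, 12, 10, 0]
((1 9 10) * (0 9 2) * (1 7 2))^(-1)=((0 9 10 7 2))^(-1)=(0 2 7 10 9)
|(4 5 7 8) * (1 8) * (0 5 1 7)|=6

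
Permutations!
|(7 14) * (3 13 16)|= 6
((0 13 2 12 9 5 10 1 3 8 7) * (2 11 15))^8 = ((0 13 11 15 2 12 9 5 10 1 3 8 7))^8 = (0 10 15 8 9 13 1 2 7 5 11 3 12)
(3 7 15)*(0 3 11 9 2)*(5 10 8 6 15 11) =(0 3 7 11 9 2)(5 10 8 6 15) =[3, 1, 0, 7, 4, 10, 15, 11, 6, 2, 8, 9, 12, 13, 14, 5]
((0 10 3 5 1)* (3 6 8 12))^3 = (0 8 5 10 12 1 6 3)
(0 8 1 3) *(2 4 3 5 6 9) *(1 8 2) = (0 2 4 3)(1 5 6 9) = [2, 5, 4, 0, 3, 6, 9, 7, 8, 1]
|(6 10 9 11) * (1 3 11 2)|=7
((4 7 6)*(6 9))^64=((4 7 9 6))^64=(9)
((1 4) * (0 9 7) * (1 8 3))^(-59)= (0 9 7)(1 4 8 3)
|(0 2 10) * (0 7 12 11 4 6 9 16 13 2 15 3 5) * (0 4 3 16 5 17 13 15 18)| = 8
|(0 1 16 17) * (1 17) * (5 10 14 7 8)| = 10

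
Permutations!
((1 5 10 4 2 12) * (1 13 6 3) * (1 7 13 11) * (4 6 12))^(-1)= (1 11 12 13 7 3 6 10 5)(2 4)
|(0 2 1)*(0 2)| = |(1 2)| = 2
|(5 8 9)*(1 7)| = |(1 7)(5 8 9)| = 6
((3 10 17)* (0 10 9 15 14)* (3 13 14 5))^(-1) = ((0 10 17 13 14)(3 9 15 5))^(-1) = (0 14 13 17 10)(3 5 15 9)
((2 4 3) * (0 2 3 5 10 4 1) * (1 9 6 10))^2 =((0 2 9 6 10 4 5 1))^2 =(0 9 10 5)(1 2 6 4)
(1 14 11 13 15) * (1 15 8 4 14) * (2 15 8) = (2 15 8 4 14 11 13) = [0, 1, 15, 3, 14, 5, 6, 7, 4, 9, 10, 13, 12, 2, 11, 8]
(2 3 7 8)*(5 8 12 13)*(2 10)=(2 3 7 12 13 5 8 10)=[0, 1, 3, 7, 4, 8, 6, 12, 10, 9, 2, 11, 13, 5]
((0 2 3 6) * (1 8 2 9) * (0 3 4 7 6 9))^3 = ((1 8 2 4 7 6 3 9))^3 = (1 4 3 8 7 9 2 6)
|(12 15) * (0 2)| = |(0 2)(12 15)| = 2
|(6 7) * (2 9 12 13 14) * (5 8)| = 10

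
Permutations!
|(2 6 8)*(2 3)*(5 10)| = |(2 6 8 3)(5 10)| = 4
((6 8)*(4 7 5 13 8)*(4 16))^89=((4 7 5 13 8 6 16))^89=(4 6 13 7 16 8 5)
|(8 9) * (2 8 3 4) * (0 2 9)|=3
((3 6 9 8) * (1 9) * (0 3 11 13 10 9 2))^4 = ((0 3 6 1 2)(8 11 13 10 9))^4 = (0 2 1 6 3)(8 9 10 13 11)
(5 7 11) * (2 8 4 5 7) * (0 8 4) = (0 8)(2 4 5)(7 11) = [8, 1, 4, 3, 5, 2, 6, 11, 0, 9, 10, 7]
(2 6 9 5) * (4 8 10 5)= (2 6 9 4 8 10 5)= [0, 1, 6, 3, 8, 2, 9, 7, 10, 4, 5]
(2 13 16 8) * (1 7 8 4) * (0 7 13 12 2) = (0 7 8)(1 13 16 4)(2 12) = [7, 13, 12, 3, 1, 5, 6, 8, 0, 9, 10, 11, 2, 16, 14, 15, 4]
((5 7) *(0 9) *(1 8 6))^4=(9)(1 8 6)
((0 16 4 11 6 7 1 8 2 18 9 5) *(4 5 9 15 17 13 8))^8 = ((0 16 5)(1 4 11 6 7)(2 18 15 17 13 8))^8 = (0 5 16)(1 6 4 7 11)(2 15 13)(8 18 17)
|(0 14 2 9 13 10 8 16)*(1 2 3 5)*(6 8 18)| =13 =|(0 14 3 5 1 2 9 13 10 18 6 8 16)|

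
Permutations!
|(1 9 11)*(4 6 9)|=|(1 4 6 9 11)|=5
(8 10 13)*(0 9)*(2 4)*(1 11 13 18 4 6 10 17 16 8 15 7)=[9, 11, 6, 3, 2, 5, 10, 1, 17, 0, 18, 13, 12, 15, 14, 7, 8, 16, 4]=(0 9)(1 11 13 15 7)(2 6 10 18 4)(8 17 16)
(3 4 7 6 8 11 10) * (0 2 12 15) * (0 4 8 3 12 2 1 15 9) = (0 1 15 4 7 6 3 8 11 10 12 9) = [1, 15, 2, 8, 7, 5, 3, 6, 11, 0, 12, 10, 9, 13, 14, 4]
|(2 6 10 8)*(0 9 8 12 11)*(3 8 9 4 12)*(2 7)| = 12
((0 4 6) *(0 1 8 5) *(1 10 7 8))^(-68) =((0 4 6 10 7 8 5))^(-68) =(0 6 7 5 4 10 8)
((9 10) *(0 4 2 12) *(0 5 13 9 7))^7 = (0 10 13 12 4 7 9 5 2)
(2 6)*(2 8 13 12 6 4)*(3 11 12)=[0, 1, 4, 11, 2, 5, 8, 7, 13, 9, 10, 12, 6, 3]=(2 4)(3 11 12 6 8 13)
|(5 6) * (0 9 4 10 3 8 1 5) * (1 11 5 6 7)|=|(0 9 4 10 3 8 11 5 7 1 6)|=11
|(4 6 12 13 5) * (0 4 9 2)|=|(0 4 6 12 13 5 9 2)|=8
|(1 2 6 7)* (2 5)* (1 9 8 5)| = 6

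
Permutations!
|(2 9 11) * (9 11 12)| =|(2 11)(9 12)| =2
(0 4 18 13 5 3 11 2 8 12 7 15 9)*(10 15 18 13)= (0 4 13 5 3 11 2 8 12 7 18 10 15 9)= [4, 1, 8, 11, 13, 3, 6, 18, 12, 0, 15, 2, 7, 5, 14, 9, 16, 17, 10]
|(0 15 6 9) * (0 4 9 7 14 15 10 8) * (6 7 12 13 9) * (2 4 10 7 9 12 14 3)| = |(0 7 3 2 4 6 14 15 9 10 8)(12 13)| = 22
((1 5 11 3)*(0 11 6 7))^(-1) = (0 7 6 5 1 3 11)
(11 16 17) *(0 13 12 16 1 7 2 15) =(0 13 12 16 17 11 1 7 2 15) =[13, 7, 15, 3, 4, 5, 6, 2, 8, 9, 10, 1, 16, 12, 14, 0, 17, 11]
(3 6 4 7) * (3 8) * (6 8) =[0, 1, 2, 8, 7, 5, 4, 6, 3] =(3 8)(4 7 6)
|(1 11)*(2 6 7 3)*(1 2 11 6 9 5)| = |(1 6 7 3 11 2 9 5)| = 8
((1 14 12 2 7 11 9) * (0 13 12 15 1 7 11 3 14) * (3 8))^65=((0 13 12 2 11 9 7 8 3 14 15 1))^65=(0 9 15 2 3 13 7 1 11 14 12 8)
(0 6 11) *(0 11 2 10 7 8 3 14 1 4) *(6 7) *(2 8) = (0 7 2 10 6 8 3 14 1 4) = [7, 4, 10, 14, 0, 5, 8, 2, 3, 9, 6, 11, 12, 13, 1]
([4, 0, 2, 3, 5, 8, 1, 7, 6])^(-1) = [1, 6, 2, 3, 0, 4, 8, 7, 5]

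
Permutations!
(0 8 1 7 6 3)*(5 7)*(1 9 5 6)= (0 8 9 5 7 1 6 3)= [8, 6, 2, 0, 4, 7, 3, 1, 9, 5]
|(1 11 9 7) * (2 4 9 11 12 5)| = 7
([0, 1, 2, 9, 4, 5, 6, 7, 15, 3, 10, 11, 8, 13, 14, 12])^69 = [0, 1, 2, 9, 4, 5, 6, 7, 8, 3, 10, 11, 12, 13, 14, 15]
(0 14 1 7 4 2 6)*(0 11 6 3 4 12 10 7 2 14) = (1 2 3 4 14)(6 11)(7 12 10) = [0, 2, 3, 4, 14, 5, 11, 12, 8, 9, 7, 6, 10, 13, 1]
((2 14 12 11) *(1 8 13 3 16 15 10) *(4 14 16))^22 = (1 15 2 12 4 13)(3 8 10 16 11 14)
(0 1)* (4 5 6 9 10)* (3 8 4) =(0 1)(3 8 4 5 6 9 10) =[1, 0, 2, 8, 5, 6, 9, 7, 4, 10, 3]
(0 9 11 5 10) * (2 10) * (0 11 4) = (0 9 4)(2 10 11 5) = [9, 1, 10, 3, 0, 2, 6, 7, 8, 4, 11, 5]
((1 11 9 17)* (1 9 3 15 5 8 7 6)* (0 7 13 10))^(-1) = (0 10 13 8 5 15 3 11 1 6 7)(9 17) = ((0 7 6 1 11 3 15 5 8 13 10)(9 17))^(-1)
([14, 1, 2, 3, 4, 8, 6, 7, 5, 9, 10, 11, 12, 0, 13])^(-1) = [13, 1, 2, 3, 4, 8, 6, 7, 5, 9, 10, 11, 12, 14, 0]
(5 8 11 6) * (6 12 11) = (5 8 6)(11 12) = [0, 1, 2, 3, 4, 8, 5, 7, 6, 9, 10, 12, 11]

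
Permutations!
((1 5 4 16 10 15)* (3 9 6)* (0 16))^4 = (0 1 16 5 10 4 15)(3 9 6)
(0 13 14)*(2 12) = (0 13 14)(2 12) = [13, 1, 12, 3, 4, 5, 6, 7, 8, 9, 10, 11, 2, 14, 0]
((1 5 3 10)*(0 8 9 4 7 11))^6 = ((0 8 9 4 7 11)(1 5 3 10))^6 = (11)(1 3)(5 10)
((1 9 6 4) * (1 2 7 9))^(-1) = (2 4 6 9 7)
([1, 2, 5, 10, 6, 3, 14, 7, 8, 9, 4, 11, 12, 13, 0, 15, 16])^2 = (16)(0 2 3 4 14 1 5 10 6)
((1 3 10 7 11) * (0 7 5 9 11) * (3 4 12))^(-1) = ((0 7)(1 4 12 3 10 5 9 11))^(-1) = (0 7)(1 11 9 5 10 3 12 4)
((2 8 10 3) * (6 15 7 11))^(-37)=(2 3 10 8)(6 11 7 15)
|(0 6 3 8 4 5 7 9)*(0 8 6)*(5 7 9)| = 10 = |(3 6)(4 7 5 9 8)|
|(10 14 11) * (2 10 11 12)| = 4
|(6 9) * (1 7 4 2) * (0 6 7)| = 7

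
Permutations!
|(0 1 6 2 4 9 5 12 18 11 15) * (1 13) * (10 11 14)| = 14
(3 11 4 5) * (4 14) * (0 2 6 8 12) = [2, 1, 6, 11, 5, 3, 8, 7, 12, 9, 10, 14, 0, 13, 4] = (0 2 6 8 12)(3 11 14 4 5)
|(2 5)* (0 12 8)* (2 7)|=|(0 12 8)(2 5 7)|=3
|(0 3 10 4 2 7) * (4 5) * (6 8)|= 14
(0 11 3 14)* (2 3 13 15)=[11, 1, 3, 14, 4, 5, 6, 7, 8, 9, 10, 13, 12, 15, 0, 2]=(0 11 13 15 2 3 14)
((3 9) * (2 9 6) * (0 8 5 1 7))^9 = (0 7 1 5 8)(2 9 3 6)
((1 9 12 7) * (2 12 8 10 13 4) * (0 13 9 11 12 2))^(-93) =(13)(1 7 12 11)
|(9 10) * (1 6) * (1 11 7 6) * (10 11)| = |(6 10 9 11 7)| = 5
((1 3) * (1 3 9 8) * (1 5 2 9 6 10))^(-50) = (1 6 10)(2 8)(5 9)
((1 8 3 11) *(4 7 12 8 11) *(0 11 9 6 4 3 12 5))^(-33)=(0 5 7 4 6 9 1 11)(8 12)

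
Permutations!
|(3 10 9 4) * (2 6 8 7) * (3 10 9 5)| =20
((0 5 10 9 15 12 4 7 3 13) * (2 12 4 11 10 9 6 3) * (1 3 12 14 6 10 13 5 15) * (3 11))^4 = ((0 15 4 7 2 14 6 12 3 5 9 1 11 13))^4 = (0 2 3 11 4 6 9)(1 15 14 5 13 7 12)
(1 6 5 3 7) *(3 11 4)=(1 6 5 11 4 3 7)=[0, 6, 2, 7, 3, 11, 5, 1, 8, 9, 10, 4]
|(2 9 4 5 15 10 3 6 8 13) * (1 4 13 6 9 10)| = |(1 4 5 15)(2 10 3 9 13)(6 8)| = 20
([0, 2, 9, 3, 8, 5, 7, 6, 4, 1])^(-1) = (1 9 2)(4 8)(6 7)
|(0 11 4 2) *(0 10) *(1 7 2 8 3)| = 9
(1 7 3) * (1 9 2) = (1 7 3 9 2) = [0, 7, 1, 9, 4, 5, 6, 3, 8, 2]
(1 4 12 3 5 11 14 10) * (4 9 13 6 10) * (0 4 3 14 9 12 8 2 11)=(0 4 8 2 11 9 13 6 10 1 12 14 3 5)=[4, 12, 11, 5, 8, 0, 10, 7, 2, 13, 1, 9, 14, 6, 3]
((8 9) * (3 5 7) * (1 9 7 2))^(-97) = (1 9 8 7 3 5 2)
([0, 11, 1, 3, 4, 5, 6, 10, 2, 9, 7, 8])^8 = [0, 1, 2, 3, 4, 5, 6, 7, 8, 9, 10, 11]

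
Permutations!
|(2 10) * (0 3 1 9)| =4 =|(0 3 1 9)(2 10)|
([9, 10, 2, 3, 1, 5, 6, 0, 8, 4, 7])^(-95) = (0 9 4 1 10 7)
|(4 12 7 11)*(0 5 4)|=6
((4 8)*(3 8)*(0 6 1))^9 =(8)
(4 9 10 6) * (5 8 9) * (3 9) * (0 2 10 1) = (0 2 10 6 4 5 8 3 9 1) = [2, 0, 10, 9, 5, 8, 4, 7, 3, 1, 6]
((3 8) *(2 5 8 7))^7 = (2 8 7 5 3)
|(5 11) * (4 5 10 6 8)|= |(4 5 11 10 6 8)|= 6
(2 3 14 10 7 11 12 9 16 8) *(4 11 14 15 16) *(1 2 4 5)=[0, 2, 3, 15, 11, 1, 6, 14, 4, 5, 7, 12, 9, 13, 10, 16, 8]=(1 2 3 15 16 8 4 11 12 9 5)(7 14 10)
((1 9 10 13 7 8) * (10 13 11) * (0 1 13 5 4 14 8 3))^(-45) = ((0 1 9 5 4 14 8 13 7 3)(10 11))^(-45) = (0 14)(1 8)(3 4)(5 7)(9 13)(10 11)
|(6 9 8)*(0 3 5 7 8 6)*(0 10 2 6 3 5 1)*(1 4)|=11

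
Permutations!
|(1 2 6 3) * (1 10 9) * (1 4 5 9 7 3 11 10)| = |(1 2 6 11 10 7 3)(4 5 9)| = 21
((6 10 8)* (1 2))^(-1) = (1 2)(6 8 10)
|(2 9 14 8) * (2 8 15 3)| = |(2 9 14 15 3)| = 5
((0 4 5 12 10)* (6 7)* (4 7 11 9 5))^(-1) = ((0 7 6 11 9 5 12 10))^(-1) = (0 10 12 5 9 11 6 7)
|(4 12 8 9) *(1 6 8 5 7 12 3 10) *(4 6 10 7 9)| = 8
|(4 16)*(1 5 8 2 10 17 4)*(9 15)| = |(1 5 8 2 10 17 4 16)(9 15)| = 8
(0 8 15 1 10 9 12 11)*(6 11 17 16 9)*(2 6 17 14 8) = (0 2 6 11)(1 10 17 16 9 12 14 8 15) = [2, 10, 6, 3, 4, 5, 11, 7, 15, 12, 17, 0, 14, 13, 8, 1, 9, 16]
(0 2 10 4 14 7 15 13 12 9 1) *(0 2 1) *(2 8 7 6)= [1, 8, 10, 3, 14, 5, 2, 15, 7, 0, 4, 11, 9, 12, 6, 13]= (0 1 8 7 15 13 12 9)(2 10 4 14 6)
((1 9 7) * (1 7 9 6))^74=(9)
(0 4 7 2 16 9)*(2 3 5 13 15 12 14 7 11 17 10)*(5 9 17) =[4, 1, 16, 9, 11, 13, 6, 3, 8, 0, 2, 5, 14, 15, 7, 12, 17, 10] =(0 4 11 5 13 15 12 14 7 3 9)(2 16 17 10)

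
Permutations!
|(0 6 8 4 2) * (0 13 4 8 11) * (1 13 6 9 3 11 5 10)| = 28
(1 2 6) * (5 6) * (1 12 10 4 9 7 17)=(1 2 5 6 12 10 4 9 7 17)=[0, 2, 5, 3, 9, 6, 12, 17, 8, 7, 4, 11, 10, 13, 14, 15, 16, 1]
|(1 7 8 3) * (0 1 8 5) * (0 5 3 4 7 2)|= 12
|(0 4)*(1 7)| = 2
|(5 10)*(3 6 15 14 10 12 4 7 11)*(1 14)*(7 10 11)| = 12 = |(1 14 11 3 6 15)(4 10 5 12)|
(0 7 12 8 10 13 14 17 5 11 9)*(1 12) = (0 7 1 12 8 10 13 14 17 5 11 9) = [7, 12, 2, 3, 4, 11, 6, 1, 10, 0, 13, 9, 8, 14, 17, 15, 16, 5]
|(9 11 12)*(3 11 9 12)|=|(12)(3 11)|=2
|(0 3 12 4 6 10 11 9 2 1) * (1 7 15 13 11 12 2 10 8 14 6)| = 12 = |(0 3 2 7 15 13 11 9 10 12 4 1)(6 8 14)|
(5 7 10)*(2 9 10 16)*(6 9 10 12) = (2 10 5 7 16)(6 9 12) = [0, 1, 10, 3, 4, 7, 9, 16, 8, 12, 5, 11, 6, 13, 14, 15, 2]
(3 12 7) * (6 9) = (3 12 7)(6 9) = [0, 1, 2, 12, 4, 5, 9, 3, 8, 6, 10, 11, 7]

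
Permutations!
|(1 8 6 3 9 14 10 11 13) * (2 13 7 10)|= 24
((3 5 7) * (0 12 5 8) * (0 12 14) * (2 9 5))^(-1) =((0 14)(2 9 5 7 3 8 12))^(-1) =(0 14)(2 12 8 3 7 5 9)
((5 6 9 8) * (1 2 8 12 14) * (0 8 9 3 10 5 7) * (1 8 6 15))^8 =((0 6 3 10 5 15 1 2 9 12 14 8 7))^8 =(0 9 10 8 1 6 12 5 7 2 3 14 15)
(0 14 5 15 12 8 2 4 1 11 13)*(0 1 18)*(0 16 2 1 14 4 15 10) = (0 4 18 16 2 15 12 8 1 11 13 14 5 10) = [4, 11, 15, 3, 18, 10, 6, 7, 1, 9, 0, 13, 8, 14, 5, 12, 2, 17, 16]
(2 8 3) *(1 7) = (1 7)(2 8 3) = [0, 7, 8, 2, 4, 5, 6, 1, 3]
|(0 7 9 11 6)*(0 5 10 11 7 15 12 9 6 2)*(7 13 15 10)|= |(0 10 11 2)(5 7 6)(9 13 15 12)|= 12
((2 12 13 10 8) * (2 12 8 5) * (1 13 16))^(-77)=(1 5 12 13 2 16 10 8)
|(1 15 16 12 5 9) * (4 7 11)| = 6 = |(1 15 16 12 5 9)(4 7 11)|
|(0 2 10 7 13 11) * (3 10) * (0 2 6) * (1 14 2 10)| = 4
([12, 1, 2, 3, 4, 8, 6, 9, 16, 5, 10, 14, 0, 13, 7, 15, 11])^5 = [12, 1, 2, 3, 4, 7, 6, 11, 9, 14, 10, 8, 0, 13, 16, 15, 5]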